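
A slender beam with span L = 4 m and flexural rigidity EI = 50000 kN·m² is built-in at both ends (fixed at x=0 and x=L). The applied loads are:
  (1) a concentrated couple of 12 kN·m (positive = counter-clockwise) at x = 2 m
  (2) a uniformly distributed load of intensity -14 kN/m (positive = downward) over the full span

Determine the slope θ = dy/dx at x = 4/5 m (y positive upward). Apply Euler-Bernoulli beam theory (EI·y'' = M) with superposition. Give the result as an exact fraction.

Load 1 — applied couple M₀=12 kN·m at a=2 m (b=L-a=2):
  θ_1 = (R_Ax²/2 - M_Ax)/EI  [x≤a] with R_A=9/2, M_A=3 = ((9/2)·(4/5)²/2 - 3·(4/5))/50000 = -3/156250 rad
Load 2 — uniform load w=-14 kN/m over full span:
  θ_2 = -wx(L-x)(L-2x)/(12EI) = -(-14)·(4/5)·(4-(4/5))·(4-2·(4/5))/(12·50000) = 56/390625 rad
Superposition: θ = Σ θ_i = 97/781250 rad ≈ 0.000124 rad

θ(4/5) = 97/781250 rad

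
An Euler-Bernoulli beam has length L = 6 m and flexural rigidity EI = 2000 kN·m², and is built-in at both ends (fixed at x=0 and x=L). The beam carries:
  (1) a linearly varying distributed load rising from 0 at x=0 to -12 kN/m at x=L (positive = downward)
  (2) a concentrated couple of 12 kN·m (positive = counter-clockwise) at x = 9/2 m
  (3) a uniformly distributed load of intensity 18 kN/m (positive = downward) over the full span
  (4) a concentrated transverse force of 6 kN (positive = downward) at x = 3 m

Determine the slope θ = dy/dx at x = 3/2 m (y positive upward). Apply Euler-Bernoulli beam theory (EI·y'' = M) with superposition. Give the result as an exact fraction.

Load 1 — triangular load w₀=-12 kN/m (0→w₀ over full span):
  θ_1 = -w₀(2x(L-x)(L-2x)(x+2L)+x²(L-x)²)/(120LEI) = -(-12)·(2·(3/2)·(6-(3/2))·(6-2·(3/2))·((3/2)+2·6)+(3/2)²·(6-(3/2))²)/(120·6·2000) = 3159/640000 rad
Load 2 — applied couple M₀=12 kN·m at a=9/2 m (b=L-a=3/2):
  θ_2 = (R_Ax²/2 - M_Ax)/EI  [x≤a] with R_A=9/4, M_A=15/4 = ((9/4)·(3/2)²/2 - (15/4)·(3/2))/2000 = -99/64000 rad
Load 3 — uniform load w=18 kN/m over full span:
  θ_3 = -wx(L-x)(L-2x)/(12EI) = -18·(3/2)·(6-(3/2))·(6-2·(3/2))/(12·2000) = -243/16000 rad
Load 4 — point force P=6 kN at a=3 m (b=L-a=3):
  θ_4 = -Pb²x(2aL-(3a+b)x)/(2L³EI)  [x≤a] = -6·3²·(3/2)·(2·3·6-(3·3+3)·(3/2))/(2·6³·2000) = -27/16000 rad
Superposition: θ = Σ θ_i = -8631/640000 rad ≈ -0.013486 rad

θ(3/2) = -8631/640000 rad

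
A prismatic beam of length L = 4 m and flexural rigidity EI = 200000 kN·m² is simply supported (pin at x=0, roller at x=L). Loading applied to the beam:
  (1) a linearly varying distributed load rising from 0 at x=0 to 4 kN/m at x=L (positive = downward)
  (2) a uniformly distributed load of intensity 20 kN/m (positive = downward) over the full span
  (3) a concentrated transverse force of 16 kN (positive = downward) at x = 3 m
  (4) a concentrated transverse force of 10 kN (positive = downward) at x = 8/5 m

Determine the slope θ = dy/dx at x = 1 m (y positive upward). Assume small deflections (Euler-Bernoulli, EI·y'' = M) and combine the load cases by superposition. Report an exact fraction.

Load 1 — triangular load w₀=4 kN/m (0→w₀ over full span):
  θ_1 = -w₀(7L⁴-30L²x²+15x⁴)/(360LEI) = -4·(7·4⁴-30·4²·1²+15·1⁴)/(360·4·200000) = -1327/72000000 rad
Load 2 — uniform load w=20 kN/m over full span:
  θ_2 = -w(L³-6Lx²+4x³)/(24EI) = -20·(4³-6·4·1²+4·1³)/(24·200000) = -11/60000 rad
Load 3 — point force P=16 kN at a=3 m (b=L-a=1):
  θ_3 = -Pb(L²-b²-3x²)/(6LEI)  [x≤a] = -16·1·(4²-1²-3·1²)/(6·4·200000) = -1/25000 rad
Load 4 — point force P=10 kN at a=8/5 m (b=L-a=12/5):
  θ_4 = -Pb(L²-b²-3x²)/(6LEI)  [x≤a] = -10·(12/5)·(4²-(12/5)²-3·1²)/(6·4·200000) = -181/5000000 rad
Superposition: θ = Σ θ_i = -100067/360000000 rad ≈ -0.000278 rad

θ(1) = -100067/360000000 rad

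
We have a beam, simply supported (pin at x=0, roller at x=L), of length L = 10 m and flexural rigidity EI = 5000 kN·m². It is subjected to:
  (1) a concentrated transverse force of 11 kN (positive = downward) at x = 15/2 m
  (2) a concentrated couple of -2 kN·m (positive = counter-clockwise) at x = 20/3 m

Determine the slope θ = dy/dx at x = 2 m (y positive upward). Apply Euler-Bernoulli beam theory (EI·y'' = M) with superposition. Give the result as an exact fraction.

Load 1 — point force P=11 kN at a=15/2 m (b=L-a=5/2):
  θ_1 = -Pb(L²-b²-3x²)/(6LEI)  [x≤a] = -11·(5/2)·(10²-(5/2)²-3·2²)/(6·10·5000) = -1199/160000 rad
Load 2 — applied couple M₀=-2 kN·m at a=20/3 m (b=L-a=10/3):
  θ_2 = (M₀x²/(2L)+C₁)/EI  [x≤a] with C₁=M₀(3b²-L²)/(6L)=20/9 = ((-2)·2²/(2·10)+(20/9))/5000 = 41/112500 rad
Superposition: θ = Σ θ_i = -51331/7200000 rad ≈ -0.007129 rad

θ(2) = -51331/7200000 rad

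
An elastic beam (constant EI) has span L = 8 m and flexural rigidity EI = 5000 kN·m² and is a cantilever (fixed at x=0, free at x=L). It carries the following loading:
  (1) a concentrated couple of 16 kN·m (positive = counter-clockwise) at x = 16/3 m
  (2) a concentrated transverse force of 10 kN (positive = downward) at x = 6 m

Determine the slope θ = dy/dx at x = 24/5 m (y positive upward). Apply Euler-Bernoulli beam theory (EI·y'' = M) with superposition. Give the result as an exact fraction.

Load 1 — applied couple M₀=16 kN·m at a=16/3 m (b=L-a=8/3):
  θ_1 = M₀x/EI  [x≤a] = 16·(24/5)/5000 = 48/3125 rad
Load 2 — point force P=10 kN at a=6 m (b=L-a=2):
  θ_2 = -Px(2a-x)/(2EI)  [x≤a] = -10·(24/5)·(2·6-(24/5))/(2·5000) = -108/3125 rad
Superposition: θ = Σ θ_i = -12/625 rad ≈ -0.019200 rad

θ(24/5) = -12/625 rad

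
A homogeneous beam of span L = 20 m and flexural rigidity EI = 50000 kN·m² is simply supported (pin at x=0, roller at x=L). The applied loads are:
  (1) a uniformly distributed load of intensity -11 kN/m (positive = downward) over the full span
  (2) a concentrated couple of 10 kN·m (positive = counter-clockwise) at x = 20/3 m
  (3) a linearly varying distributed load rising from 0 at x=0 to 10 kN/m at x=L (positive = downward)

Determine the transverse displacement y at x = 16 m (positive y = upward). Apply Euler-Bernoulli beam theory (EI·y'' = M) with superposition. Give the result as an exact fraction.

y(16) = 20227/140625 m

Load 1 — uniform load w=-11 kN/m over full span:
  y_1 = -wx(L³-2Lx²+x³)/(24EI) = -(-11)·16·(20³-2·20·16²+16³)/(24·50000) = 2552/9375 m
Load 2 — applied couple M₀=10 kN·m at a=20/3 m (b=L-a=40/3):
  y_2 = (M₀x³/(6L)-M₀(x-a)²/2+C₁x)/EI  [x>a] with C₁=M₀(3b²-L²)/(6L)=100/9 = (10·16³/(6·20)-10·(16-(20/3))²/2+(100/9)·16)/50000 = 47/28125 m
Load 3 — triangular load w₀=10 kN/m (0→w₀ over full span):
  y_3 = -w₀x(7L⁴-10L²x²+3x⁴)/(360LEI) = -10·16·(7·20⁴-10·20²·16²+3·16⁴)/(360·20·50000) = -2032/15625 m
Superposition: y = Σ y_i = 20227/140625 m ≈ 0.143836 m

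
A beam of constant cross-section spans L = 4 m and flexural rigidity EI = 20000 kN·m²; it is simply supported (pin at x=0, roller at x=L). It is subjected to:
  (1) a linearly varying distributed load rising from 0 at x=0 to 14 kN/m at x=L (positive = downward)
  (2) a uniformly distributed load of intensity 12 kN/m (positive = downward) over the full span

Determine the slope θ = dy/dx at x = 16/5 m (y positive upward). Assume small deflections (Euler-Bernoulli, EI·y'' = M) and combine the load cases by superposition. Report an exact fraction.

θ(16/5) = 14209/7031250 rad

Load 1 — triangular load w₀=14 kN/m (0→w₀ over full span):
  θ_1 = -w₀(7L⁴-30L²x²+15x⁴)/(360LEI) = -14·(7·4⁴-30·4²·(16/5)²+15·(16/5)⁴)/(360·4·20000) = 5299/7031250 rad
Load 2 — uniform load w=12 kN/m over full span:
  θ_2 = -w(L³-6Lx²+4x³)/(24EI) = -12·(4³-6·4·(16/5)²+4·(16/5)³)/(24·20000) = 99/78125 rad
Superposition: θ = Σ θ_i = 14209/7031250 rad ≈ 0.002021 rad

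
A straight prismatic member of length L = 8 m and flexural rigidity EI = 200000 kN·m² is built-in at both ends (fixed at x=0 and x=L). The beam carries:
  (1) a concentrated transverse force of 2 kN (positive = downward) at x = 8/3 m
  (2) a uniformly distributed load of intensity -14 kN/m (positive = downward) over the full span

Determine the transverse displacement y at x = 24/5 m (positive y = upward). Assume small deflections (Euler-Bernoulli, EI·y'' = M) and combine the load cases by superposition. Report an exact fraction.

y(24/5) = 106304/158203125 m

Load 1 — point force P=2 kN at a=8/3 m (b=L-a=16/3):
  y_1 = -Pa²(L-x)²(3bL-(3b+a)(L-x))/(6L³EI)  [x>a] = -2·(8/3)²·(8-(24/5))²·(3·(16/3)·8-(3·(16/3)+(8/3))·(8-(24/5)))/(6·8³·200000) = -512/31640625 m
Load 2 — uniform load w=-14 kN/m over full span:
  y_2 = -wx²(L-x)²/(24EI) = -(-14)·(24/5)²·(8-(24/5))²/(24·200000) = 1344/1953125 m
Superposition: y = Σ y_i = 106304/158203125 m ≈ 0.000672 m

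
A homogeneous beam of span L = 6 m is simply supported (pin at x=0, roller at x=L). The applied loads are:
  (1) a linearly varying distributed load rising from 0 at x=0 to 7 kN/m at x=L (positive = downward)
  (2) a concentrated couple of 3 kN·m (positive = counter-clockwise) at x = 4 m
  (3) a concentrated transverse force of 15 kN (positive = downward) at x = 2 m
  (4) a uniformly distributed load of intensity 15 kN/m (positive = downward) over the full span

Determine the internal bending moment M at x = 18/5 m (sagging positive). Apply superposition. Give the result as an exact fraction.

M(18/5) = 11841/125 kN·m

Load 1 — triangular load w₀=7 kN/m (0→w₀ over full span):
  M_1 = w₀Lx/6 - w₀x³/(6L) = 7·6·(18/5)/6 - 7·(18/5)³/(6·6) = 2016/125 kN·m
Load 2 — applied couple M₀=3 kN·m at a=4 m (b=L-a=2):
  M_2 = M₀x/L  [x≤a] = 3·(18/5)/6 = 9/5 kN·m
Load 3 — point force P=15 kN at a=2 m (b=L-a=4):
  M_3 = Pa(L-x)/L  [x>a] = 15·2·(6-(18/5))/6 = 12 kN·m
Load 4 — uniform load w=15 kN/m over full span:
  M_4 = wx(L-x)/2 = 15·(18/5)·(6-(18/5))/2 = 324/5 kN·m
Superposition: M = Σ M_i = 11841/125 kN·m ≈ 94.728000 kN·m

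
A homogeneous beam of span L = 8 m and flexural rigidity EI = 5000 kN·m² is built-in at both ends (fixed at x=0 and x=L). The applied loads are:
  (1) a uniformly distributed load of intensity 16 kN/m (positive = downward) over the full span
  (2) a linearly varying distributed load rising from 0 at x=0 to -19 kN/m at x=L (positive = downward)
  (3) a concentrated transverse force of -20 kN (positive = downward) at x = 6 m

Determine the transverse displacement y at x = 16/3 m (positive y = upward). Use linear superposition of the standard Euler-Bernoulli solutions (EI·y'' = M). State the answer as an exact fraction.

Load 1 — uniform load w=16 kN/m over full span:
  y_1 = -wx²(L-x)²/(24EI) = -16·(16/3)²·(8-(16/3))²/(24·5000) = -4096/151875 m
Load 2 — triangular load w₀=-19 kN/m (0→w₀ over full span):
  y_2 = -w₀x²(L-x)²(x+2L)/(120LEI) = -(-19)·(16/3)²·(8-(16/3))²·((16/3)+2·8)/(120·8·5000) = 38912/2278125 m
Load 3 — point force P=-20 kN at a=6 m (b=L-a=2):
  y_3 = -Pb²x²(3aL-(3a+b)x)/(6L³EI)  [x≤a] = -(-20)·2²·(16/3)²·(3·6·8-(3·6+2)·(16/3))/(6·8³·5000) = 56/10125 m
Superposition: y = Σ y_i = -9928/2278125 m ≈ -0.004358 m

y(16/3) = -9928/2278125 m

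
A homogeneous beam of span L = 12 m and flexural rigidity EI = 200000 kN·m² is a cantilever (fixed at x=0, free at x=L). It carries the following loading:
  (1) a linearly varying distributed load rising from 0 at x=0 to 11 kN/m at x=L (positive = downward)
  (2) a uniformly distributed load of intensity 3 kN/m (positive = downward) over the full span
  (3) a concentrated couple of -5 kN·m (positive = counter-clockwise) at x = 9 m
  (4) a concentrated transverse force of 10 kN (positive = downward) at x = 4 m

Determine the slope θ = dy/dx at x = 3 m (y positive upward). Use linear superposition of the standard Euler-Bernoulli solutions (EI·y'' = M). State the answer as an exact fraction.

θ(3) = -60147/6400000 rad

Load 1 — triangular load w₀=11 kN/m (0→w₀ over full span):
  θ_1 = (w₀Lx²/4-w₀L²x/3-w₀x⁴/(24L))/EI = (11·12·3²/4-11·12²·3/3-11·3⁴/(24·12))/200000 = -41283/6400000 rad
Load 2 — uniform load w=3 kN/m over full span:
  θ_2 = -wx(x²-3Lx+3L²)/(6EI) = -3·3·(3²-3·12·3+3·12²)/(6·200000) = -999/400000 rad
Load 3 — applied couple M₀=-5 kN·m at a=9 m (b=L-a=3):
  θ_3 = M₀x/EI  [x≤a] = (-5)·3/200000 = -3/40000 rad
Load 4 — point force P=10 kN at a=4 m (b=L-a=8):
  θ_4 = -Px(2a-x)/(2EI)  [x≤a] = -10·3·(2·4-3)/(2·200000) = -3/8000 rad
Superposition: θ = Σ θ_i = -60147/6400000 rad ≈ -0.009398 rad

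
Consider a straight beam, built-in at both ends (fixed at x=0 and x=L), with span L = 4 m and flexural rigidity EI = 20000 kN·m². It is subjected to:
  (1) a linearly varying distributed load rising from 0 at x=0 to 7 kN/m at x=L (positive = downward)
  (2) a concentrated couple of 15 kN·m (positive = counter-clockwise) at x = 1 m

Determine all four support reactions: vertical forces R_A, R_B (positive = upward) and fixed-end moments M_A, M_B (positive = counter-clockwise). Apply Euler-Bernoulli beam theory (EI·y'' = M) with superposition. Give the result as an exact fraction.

R_A = 1347/160 kN, M_A = 221/240 kN·m, R_B = 893/160 kN, M_B = -73/80 kN·m

Load 1 — triangular load w₀=7 kN/m (0→w₀ over full span):
  R_A = 3w₀L/20 = 3·7·4/20 = 21/5 kN
  M_A = w₀L²/30 = 7·4²/30 = 56/15 kN·m
  R_B = 7w₀L/20 = 7·7·4/20 = 49/5 kN
  M_B = -w₀L²/20 = -7·4²/20 = -28/5 kN·m
Load 2 — applied couple M₀=15 kN·m at a=1 m (b=L-a=3):
  R_A = 6M₀ab/L³ = 6·15·1·3/4³ = 135/32 kN
  M_A = M₀b(2a-b)/L² = 15·3·(2·1-3)/4² = -45/16 kN·m
  R_B = -6M₀ab/L³ = -6·15·1·3/4³ = -135/32 kN
  M_B = M₀a(2b-a)/L² = 15·1·(2·3-1)/4² = 75/16 kN·m
Superposition: R_A = 1347/160 kN, M_A = 221/240 kN·m, R_B = 893/160 kN, M_B = -73/80 kN·m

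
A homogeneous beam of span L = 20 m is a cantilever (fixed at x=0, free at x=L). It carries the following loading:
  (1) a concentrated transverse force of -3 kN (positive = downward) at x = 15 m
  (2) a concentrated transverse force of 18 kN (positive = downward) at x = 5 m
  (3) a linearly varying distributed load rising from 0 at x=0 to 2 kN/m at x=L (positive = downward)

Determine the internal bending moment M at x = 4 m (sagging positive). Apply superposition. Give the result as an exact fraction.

Load 1 — point force P=-3 kN at a=15 m (b=L-a=5):
  M_1 = -P(a-x)  [x≤a] = -(-3)·(15-4) = 33 kN·m
Load 2 — point force P=18 kN at a=5 m (b=L-a=15):
  M_2 = -P(a-x)  [x≤a] = -18·(5-4) = -18 kN·m
Load 3 — triangular load w₀=2 kN/m (0→w₀ over full span):
  M_3 = w₀Lx/2 - w₀L²/3 - w₀x³/(6L) = 2·20·4/2 - 2·20²/3 - 2·4³/(6·20) = -2816/15 kN·m
Superposition: M = Σ M_i = -2591/15 kN·m ≈ -172.733333 kN·m

M(4) = -2591/15 kN·m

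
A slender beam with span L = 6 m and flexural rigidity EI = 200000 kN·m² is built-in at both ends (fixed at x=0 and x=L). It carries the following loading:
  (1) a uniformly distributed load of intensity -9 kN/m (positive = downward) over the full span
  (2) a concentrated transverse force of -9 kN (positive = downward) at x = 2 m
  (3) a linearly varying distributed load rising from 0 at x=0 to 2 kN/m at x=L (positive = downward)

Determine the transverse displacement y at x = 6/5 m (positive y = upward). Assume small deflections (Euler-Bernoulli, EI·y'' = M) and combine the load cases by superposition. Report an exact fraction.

Load 1 — uniform load w=-9 kN/m over full span:
  y_1 = -wx²(L-x)²/(24EI) = -(-9)·(6/5)²·(6-(6/5))²/(24·200000) = 243/3906250 m
Load 2 — point force P=-9 kN at a=2 m (b=L-a=4):
  y_2 = -Pb²x²(3aL-(3a+b)x)/(6L³EI)  [x≤a] = -(-9)·4²·(6/5)²·(3·2·6-(3·2+4)·(6/5))/(6·6³·200000) = 3/156250 m
Load 3 — triangular load w₀=2 kN/m (0→w₀ over full span):
  y_3 = -w₀x²(L-x)²(x+2L)/(120LEI) = -2·(6/5)²·(6-(6/5))²·((6/5)+2·6)/(120·6·200000) = -297/48828125 m
Superposition: y = Σ y_i = 3678/48828125 m ≈ 0.000075 m

y(6/5) = 3678/48828125 m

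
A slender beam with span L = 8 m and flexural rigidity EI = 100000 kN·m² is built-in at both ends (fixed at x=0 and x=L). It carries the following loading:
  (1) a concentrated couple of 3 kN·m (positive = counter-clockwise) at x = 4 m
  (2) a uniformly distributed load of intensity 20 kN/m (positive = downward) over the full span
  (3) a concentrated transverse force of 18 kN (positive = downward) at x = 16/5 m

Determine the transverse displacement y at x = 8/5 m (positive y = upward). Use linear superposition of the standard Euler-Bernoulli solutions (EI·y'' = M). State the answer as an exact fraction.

Load 1 — applied couple M₀=3 kN·m at a=4 m (b=L-a=4):
  y_1 = (R_Ax³/6 - M_Ax²/2)/EI  [x≤a] with R_A=9/16, M_A=3/4 = ((9/16)·(8/5)³/6 - (3/4)·(8/5)²/2)/100000 = -9/1562500 m
Load 2 — uniform load w=20 kN/m over full span:
  y_2 = -wx²(L-x)²/(24EI) = -20·(8/5)²·(8-(8/5))²/(24·100000) = -1024/1171875 m
Load 3 — point force P=18 kN at a=16/5 m (b=L-a=24/5):
  y_3 = -Pb²x²(3aL-(3a+b)x)/(6L³EI)  [x≤a] = -18·(24/5)²·(8/5)²·(3·(16/5)·8-(3·(16/5)+(24/5))·(8/5))/(6·8³·100000) = -9072/48828125 m
Superposition: y = Σ y_i = -624239/585937500 m ≈ -0.001065 m

y(8/5) = -624239/585937500 m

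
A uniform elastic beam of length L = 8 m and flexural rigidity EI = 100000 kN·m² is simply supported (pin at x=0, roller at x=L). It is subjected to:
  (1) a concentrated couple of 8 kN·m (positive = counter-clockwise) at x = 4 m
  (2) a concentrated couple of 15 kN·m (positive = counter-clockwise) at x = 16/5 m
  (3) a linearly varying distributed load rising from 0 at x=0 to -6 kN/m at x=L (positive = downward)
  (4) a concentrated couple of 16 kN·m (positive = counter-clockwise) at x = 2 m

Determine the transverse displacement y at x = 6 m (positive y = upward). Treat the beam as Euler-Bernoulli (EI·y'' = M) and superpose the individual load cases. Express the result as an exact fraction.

Load 1 — applied couple M₀=8 kN·m at a=4 m (b=L-a=4):
  y_1 = (M₀x³/(6L)-M₀(x-a)²/2+C₁x)/EI  [x>a] with C₁=M₀(3b²-L²)/(6L)=-8/3 = (8·6³/(6·8)-8·(6-4)²/2+(-8/3)·6)/100000 = 1/25000 m
Load 2 — applied couple M₀=15 kN·m at a=16/5 m (b=L-a=24/5):
  y_2 = (M₀x³/(6L)-M₀(x-a)²/2+C₁x)/EI  [x>a] with C₁=M₀(3b²-L²)/(6L)=8/5 = (15·6³/(6·8)-15·(6-(16/5))²/2+(8/5)·6)/100000 = 183/1000000 m
Load 3 — triangular load w₀=-6 kN/m (0→w₀ over full span):
  y_3 = -w₀x(7L⁴-10L²x²+3x⁴)/(360LEI) = -(-6)·6·(7·8⁴-10·8²·6²+3·6⁴)/(360·8·100000) = 119/100000 m
Load 4 — applied couple M₀=16 kN·m at a=2 m (b=L-a=6):
  y_4 = (M₀x³/(6L)-M₀(x-a)²/2+C₁x)/EI  [x>a] with C₁=M₀(3b²-L²)/(6L)=44/3 = (16·6³/(6·8)-16·(6-2)²/2+(44/3)·6)/100000 = 1/3125 m
Superposition: y = Σ y_i = 1733/1000000 m ≈ 0.001733 m

y(6) = 1733/1000000 m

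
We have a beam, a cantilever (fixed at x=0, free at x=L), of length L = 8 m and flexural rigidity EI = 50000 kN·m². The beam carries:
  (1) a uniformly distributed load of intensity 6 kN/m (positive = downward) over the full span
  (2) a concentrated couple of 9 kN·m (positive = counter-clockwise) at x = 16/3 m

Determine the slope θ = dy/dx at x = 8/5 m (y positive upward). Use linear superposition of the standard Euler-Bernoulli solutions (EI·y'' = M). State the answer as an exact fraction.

θ(8/5) = -3679/781250 rad

Load 1 — uniform load w=6 kN/m over full span:
  θ_1 = -wx(x²-3Lx+3L²)/(6EI) = -6·(8/5)·((8/5)²-3·8·(8/5)+3·8²)/(6·50000) = -1952/390625 rad
Load 2 — applied couple M₀=9 kN·m at a=16/3 m (b=L-a=8/3):
  θ_2 = M₀x/EI  [x≤a] = 9·(8/5)/50000 = 9/31250 rad
Superposition: θ = Σ θ_i = -3679/781250 rad ≈ -0.004709 rad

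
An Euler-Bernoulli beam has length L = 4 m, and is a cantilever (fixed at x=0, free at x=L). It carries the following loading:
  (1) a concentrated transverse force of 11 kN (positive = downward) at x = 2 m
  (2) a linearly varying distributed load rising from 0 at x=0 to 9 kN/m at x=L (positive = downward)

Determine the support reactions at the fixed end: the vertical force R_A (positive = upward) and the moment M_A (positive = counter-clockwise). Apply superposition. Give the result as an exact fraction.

Load 1 — point force P=11 kN at a=2 m (b=L-a=2):
  R_A = P = 11 kN
  M_A = Pa = 11·2 = 22 kN·m
Load 2 — triangular load w₀=9 kN/m (0→w₀ over full span):
  R_A = w₀L/2 = 9·4/2 = 18 kN
  M_A = w₀L²/3 = 9·4²/3 = 48 kN·m
Superposition: R_A = 29 kN, M_A = 70 kN·m

R_A = 29 kN, M_A = 70 kN·m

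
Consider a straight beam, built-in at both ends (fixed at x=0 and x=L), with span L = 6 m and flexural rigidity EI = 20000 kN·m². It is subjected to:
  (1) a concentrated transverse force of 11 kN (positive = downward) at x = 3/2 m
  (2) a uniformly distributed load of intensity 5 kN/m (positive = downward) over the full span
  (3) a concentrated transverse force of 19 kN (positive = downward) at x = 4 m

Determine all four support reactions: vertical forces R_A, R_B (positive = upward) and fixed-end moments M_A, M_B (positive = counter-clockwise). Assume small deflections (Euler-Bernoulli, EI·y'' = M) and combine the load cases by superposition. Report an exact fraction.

Load 1 — point force P=11 kN at a=3/2 m (b=L-a=9/2):
  R_A = Pb²(3a+b)/L³ = 11·(9/2)²·(3·(3/2)+(9/2))/6³ = 297/32 kN
  M_A = Pab²/L² = 11·(3/2)·(9/2)²/6² = 297/32 kN·m
  R_B = Pa²(a+3b)/L³ = 11·(3/2)²·((3/2)+3·(9/2))/6³ = 55/32 kN
  M_B = -Pa²b/L² = -11·(3/2)²·(9/2)/6² = -99/32 kN·m
Load 2 — uniform load w=5 kN/m over full span:
  R_A = wL/2 = 5·6/2 = 15 kN
  M_A = wL²/12 = 5·6²/12 = 15 kN·m
  R_B = wL/2 = 5·6/2 = 15 kN
  M_B = -wL²/12 = -5·6²/12 = -15 kN·m
Load 3 — point force P=19 kN at a=4 m (b=L-a=2):
  R_A = Pb²(3a+b)/L³ = 19·2²·(3·4+2)/6³ = 133/27 kN
  M_A = Pab²/L² = 19·4·2²/6² = 76/9 kN·m
  R_B = Pa²(a+3b)/L³ = 19·4²·(4+3·2)/6³ = 380/27 kN
  M_B = -Pa²b/L² = -19·4²·2/6² = -152/9 kN·m
Superposition: R_A = 25235/864 kN, M_A = 9425/288 kN·m, R_B = 26605/864 kN, M_B = -10075/288 kN·m

R_A = 25235/864 kN, M_A = 9425/288 kN·m, R_B = 26605/864 kN, M_B = -10075/288 kN·m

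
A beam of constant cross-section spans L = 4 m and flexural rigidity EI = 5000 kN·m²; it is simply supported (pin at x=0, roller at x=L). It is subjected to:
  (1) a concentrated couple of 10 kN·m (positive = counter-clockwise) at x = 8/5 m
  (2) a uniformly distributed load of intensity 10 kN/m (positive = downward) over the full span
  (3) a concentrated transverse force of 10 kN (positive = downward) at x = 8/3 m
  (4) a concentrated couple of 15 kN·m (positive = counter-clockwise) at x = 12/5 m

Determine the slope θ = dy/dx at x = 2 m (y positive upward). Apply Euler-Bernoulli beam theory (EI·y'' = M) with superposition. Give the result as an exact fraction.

Load 1 — applied couple M₀=10 kN·m at a=8/5 m (b=L-a=12/5):
  θ_1 = (M₀x²/(2L)-M₀(x-a)+C₁)/EI  [x>a] with C₁=M₀(3b²-L²)/(6L)=8/15 = (10·2²/(2·4)-10·(2-(8/5))+(8/15))/5000 = 23/75000 rad
Load 2 — uniform load w=10 kN/m over full span:
  θ_2 = -w(L³-6Lx²+4x³)/(24EI) = -10·(4³-6·4·2²+4·2³)/(24·5000) = 0 rad
Load 3 — point force P=10 kN at a=8/3 m (b=L-a=4/3):
  θ_3 = -Pb(L²-b²-3x²)/(6LEI)  [x≤a] = -10·(4/3)·(4²-(4/3)²-3·2²)/(6·4·5000) = -1/4050 rad
Load 4 — applied couple M₀=15 kN·m at a=12/5 m (b=L-a=8/5):
  θ_4 = (M₀x²/(2L)+C₁)/EI  [x≤a] with C₁=M₀(3b²-L²)/(6L)=-26/5 = (15·2²/(2·4)+(-26/5))/5000 = 23/50000 rad
Superposition: θ = Σ θ_i = 421/810000 rad ≈ 0.000520 rad

θ(2) = 421/810000 rad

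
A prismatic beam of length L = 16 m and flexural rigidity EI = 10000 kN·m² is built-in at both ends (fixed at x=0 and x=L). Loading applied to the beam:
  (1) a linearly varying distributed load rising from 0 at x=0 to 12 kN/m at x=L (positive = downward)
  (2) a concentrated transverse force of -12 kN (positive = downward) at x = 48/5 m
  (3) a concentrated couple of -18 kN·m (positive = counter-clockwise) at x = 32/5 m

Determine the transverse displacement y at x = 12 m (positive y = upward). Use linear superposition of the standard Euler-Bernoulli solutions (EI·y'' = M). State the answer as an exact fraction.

Load 1 — triangular load w₀=12 kN/m (0→w₀ over full span):
  y_1 = -w₀x²(L-x)²(x+2L)/(120LEI) = -12·12²·(16-12)²·(12+2·16)/(120·16·10000) = -198/3125 m
Load 2 — point force P=-12 kN at a=48/5 m (b=L-a=32/5):
  y_2 = -Pa²(L-x)²(3bL-(3b+a)(L-x))/(6L³EI)  [x>a] = -(-12)·(48/5)²·(16-12)²·(3·(32/5)·16-(3·(32/5)+(48/5))·(16-12))/(6·16³·10000) = 216/15625 m
Load 3 — applied couple M₀=-18 kN·m at a=32/5 m (b=L-a=48/5):
  y_3 = (R_Ax³/6 - M_Ax²/2 - M₀(x-a)²/2)/EI  [x>a] with R_A=-81/50, M_A=-54/25 = ((-81/50)·12³/6 - (-54/25)·12²/2 - (-18)·(12-(32/5))²/2)/10000 = -9/3125 m
Superposition: y = Σ y_i = -819/15625 m ≈ -0.052416 m

y(12) = -819/15625 m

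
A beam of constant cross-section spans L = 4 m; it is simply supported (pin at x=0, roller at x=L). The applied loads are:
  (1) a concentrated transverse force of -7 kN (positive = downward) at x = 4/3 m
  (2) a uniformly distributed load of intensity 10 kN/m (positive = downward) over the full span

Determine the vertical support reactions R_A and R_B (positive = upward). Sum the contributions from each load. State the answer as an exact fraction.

Load 1 — point force P=-7 kN at a=4/3 m (b=L-a=8/3):
  R_A = Pb/L = (-7)·(8/3)/4 = -14/3 kN
  R_B = Pa/L = (-7)·(4/3)/4 = -7/3 kN
Load 2 — uniform load w=10 kN/m over full span:
  R_A = wL/2 = 10·4/2 = 20 kN
  R_B = wL/2 = 10·4/2 = 20 kN
Superposition: R_A = 46/3 kN, R_B = 53/3 kN

R_A = 46/3 kN, R_B = 53/3 kN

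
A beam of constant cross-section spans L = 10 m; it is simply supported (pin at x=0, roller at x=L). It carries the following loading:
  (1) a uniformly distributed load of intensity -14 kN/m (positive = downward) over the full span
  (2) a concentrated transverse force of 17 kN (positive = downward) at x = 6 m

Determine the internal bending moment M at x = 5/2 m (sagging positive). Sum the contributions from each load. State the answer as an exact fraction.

M(5/2) = -457/4 kN·m

Load 1 — uniform load w=-14 kN/m over full span:
  M_1 = wx(L-x)/2 = (-14)·(5/2)·(10-(5/2))/2 = -525/4 kN·m
Load 2 — point force P=17 kN at a=6 m (b=L-a=4):
  M_2 = Pbx/L  [x≤a] = 17·4·(5/2)/10 = 17 kN·m
Superposition: M = Σ M_i = -457/4 kN·m ≈ -114.250000 kN·m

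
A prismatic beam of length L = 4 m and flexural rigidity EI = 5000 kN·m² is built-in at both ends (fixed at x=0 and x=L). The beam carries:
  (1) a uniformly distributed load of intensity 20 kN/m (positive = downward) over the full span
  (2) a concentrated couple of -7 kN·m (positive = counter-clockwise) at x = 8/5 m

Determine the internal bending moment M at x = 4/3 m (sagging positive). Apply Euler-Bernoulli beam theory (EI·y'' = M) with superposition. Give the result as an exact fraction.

M(4/3) = 1433/225 kN·m

Load 1 — uniform load w=20 kN/m over full span:
  M_1 = wLx/2 - wL²/12 - wx²/2 = 20·4·(4/3)/2 - 20·4²/12 - 20·(4/3)²/2 = 80/9 kN·m
Load 2 — applied couple M₀=-7 kN·m at a=8/5 m (b=L-a=12/5):
  M_2 = R_Ax - M_A  [x≤a] with R_A=-63/25, M_A=-21/25 = (-63/25)·(4/3) - (-21/25) = -63/25 kN·m
Superposition: M = Σ M_i = 1433/225 kN·m ≈ 6.368889 kN·m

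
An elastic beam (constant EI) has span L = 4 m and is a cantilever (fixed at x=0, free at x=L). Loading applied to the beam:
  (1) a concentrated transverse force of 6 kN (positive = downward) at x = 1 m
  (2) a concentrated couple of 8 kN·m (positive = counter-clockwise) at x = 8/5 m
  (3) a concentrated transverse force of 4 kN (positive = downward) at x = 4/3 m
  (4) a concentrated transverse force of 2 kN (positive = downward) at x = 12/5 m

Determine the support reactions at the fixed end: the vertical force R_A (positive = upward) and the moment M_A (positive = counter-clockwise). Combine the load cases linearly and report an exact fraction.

R_A = 12 kN, M_A = 122/15 kN·m

Load 1 — point force P=6 kN at a=1 m (b=L-a=3):
  R_A = P = 6 kN
  M_A = Pa = 6·1 = 6 kN·m
Load 2 — applied couple M₀=8 kN·m at a=8/5 m (b=L-a=12/5):
  R_A = 0 kN
  M_A = -M₀ = -8 kN·m
Load 3 — point force P=4 kN at a=4/3 m (b=L-a=8/3):
  R_A = P = 4 kN
  M_A = Pa = 4·(4/3) = 16/3 kN·m
Load 4 — point force P=2 kN at a=12/5 m (b=L-a=8/5):
  R_A = P = 2 kN
  M_A = Pa = 2·(12/5) = 24/5 kN·m
Superposition: R_A = 12 kN, M_A = 122/15 kN·m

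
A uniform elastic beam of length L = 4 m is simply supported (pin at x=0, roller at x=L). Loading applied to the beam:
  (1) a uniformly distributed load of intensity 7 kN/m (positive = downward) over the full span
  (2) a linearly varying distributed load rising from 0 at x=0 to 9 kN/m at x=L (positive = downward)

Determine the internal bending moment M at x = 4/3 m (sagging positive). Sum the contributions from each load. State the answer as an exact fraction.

M(4/3) = 176/9 kN·m

Load 1 — uniform load w=7 kN/m over full span:
  M_1 = wx(L-x)/2 = 7·(4/3)·(4-(4/3))/2 = 112/9 kN·m
Load 2 — triangular load w₀=9 kN/m (0→w₀ over full span):
  M_2 = w₀Lx/6 - w₀x³/(6L) = 9·4·(4/3)/6 - 9·(4/3)³/(6·4) = 64/9 kN·m
Superposition: M = Σ M_i = 176/9 kN·m ≈ 19.555556 kN·m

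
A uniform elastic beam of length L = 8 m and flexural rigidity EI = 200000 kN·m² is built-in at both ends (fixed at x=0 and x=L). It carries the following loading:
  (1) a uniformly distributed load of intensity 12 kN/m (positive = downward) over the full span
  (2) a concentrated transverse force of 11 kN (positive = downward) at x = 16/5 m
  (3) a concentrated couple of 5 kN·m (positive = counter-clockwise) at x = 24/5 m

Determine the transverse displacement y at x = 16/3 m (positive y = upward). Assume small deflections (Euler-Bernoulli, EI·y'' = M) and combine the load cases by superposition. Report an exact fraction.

Load 1 — uniform load w=12 kN/m over full span:
  y_1 = -wx²(L-x)²/(24EI) = -12·(16/3)²·(8-(16/3))²/(24·200000) = -128/253125 m
Load 2 — point force P=11 kN at a=16/5 m (b=L-a=24/5):
  y_2 = -Pa²(L-x)²(3bL-(3b+a)(L-x))/(6L³EI)  [x>a] = -11·(16/5)²·(8-(16/3))²·(3·(24/5)·8-(3·(24/5)+(16/5))·(8-(16/3)))/(6·8³·200000) = -2816/31640625 m
Load 3 — applied couple M₀=5 kN·m at a=24/5 m (b=L-a=16/5):
  y_3 = (R_Ax³/6 - M_Ax²/2 - M₀(x-a)²/2)/EI  [x>a] with R_A=9/10, M_A=8/5 = ((9/10)·(16/3)³/6 - (8/5)·(16/3)²/2 - 5·((16/3)-(24/5))²/2)/200000 = -1/281250 m
Superposition: y = Σ y_i = -12619/21093750 m ≈ -0.000598 m

y(16/3) = -12619/21093750 m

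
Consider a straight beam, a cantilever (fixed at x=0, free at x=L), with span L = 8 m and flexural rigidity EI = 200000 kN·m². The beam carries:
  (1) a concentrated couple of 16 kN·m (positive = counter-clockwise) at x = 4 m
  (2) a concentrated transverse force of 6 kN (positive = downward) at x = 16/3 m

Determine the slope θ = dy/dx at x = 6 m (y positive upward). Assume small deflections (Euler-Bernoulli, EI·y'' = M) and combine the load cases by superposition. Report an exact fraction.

θ(6) = -1/9375 rad

Load 1 — applied couple M₀=16 kN·m at a=4 m (b=L-a=4):
  θ_1 = M₀a/EI  [x>a] = 16·4/200000 = 1/3125 rad
Load 2 — point force P=6 kN at a=16/3 m (b=L-a=8/3):
  θ_2 = -Pa²/(2EI)  [x>a] = -6·(16/3)²/(2·200000) = -4/9375 rad
Superposition: θ = Σ θ_i = -1/9375 rad ≈ -0.000107 rad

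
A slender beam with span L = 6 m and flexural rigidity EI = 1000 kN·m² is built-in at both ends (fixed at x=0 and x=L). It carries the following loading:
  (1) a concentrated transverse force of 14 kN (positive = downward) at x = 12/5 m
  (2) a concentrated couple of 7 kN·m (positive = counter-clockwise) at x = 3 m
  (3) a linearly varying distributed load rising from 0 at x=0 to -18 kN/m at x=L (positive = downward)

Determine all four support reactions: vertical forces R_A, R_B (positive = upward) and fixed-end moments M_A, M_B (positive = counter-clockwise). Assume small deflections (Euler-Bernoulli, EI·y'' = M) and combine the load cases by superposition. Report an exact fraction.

R_A = -2689/500 kN, M_A = -3877/500 kN·m, R_B = -17311/500 kN, M_B = 13043/500 kN·m

Load 1 — point force P=14 kN at a=12/5 m (b=L-a=18/5):
  R_A = Pb²(3a+b)/L³ = 14·(18/5)²·(3·(12/5)+(18/5))/6³ = 1134/125 kN
  M_A = Pab²/L² = 14·(12/5)·(18/5)²/6² = 1512/125 kN·m
  R_B = Pa²(a+3b)/L³ = 14·(12/5)²·((12/5)+3·(18/5))/6³ = 616/125 kN
  M_B = -Pa²b/L² = -14·(12/5)²·(18/5)/6² = -1008/125 kN·m
Load 2 — applied couple M₀=7 kN·m at a=3 m (b=L-a=3):
  R_A = 6M₀ab/L³ = 6·7·3·3/6³ = 7/4 kN
  M_A = M₀b(2a-b)/L² = 7·3·(2·3-3)/6² = 7/4 kN·m
  R_B = -6M₀ab/L³ = -6·7·3·3/6³ = -7/4 kN
  M_B = M₀a(2b-a)/L² = 7·3·(2·3-3)/6² = 7/4 kN·m
Load 3 — triangular load w₀=-18 kN/m (0→w₀ over full span):
  R_A = 3w₀L/20 = 3·(-18)·6/20 = -81/5 kN
  M_A = w₀L²/30 = (-18)·6²/30 = -108/5 kN·m
  R_B = 7w₀L/20 = 7·(-18)·6/20 = -189/5 kN
  M_B = -w₀L²/20 = -(-18)·6²/20 = 162/5 kN·m
Superposition: R_A = -2689/500 kN, M_A = -3877/500 kN·m, R_B = -17311/500 kN, M_B = 13043/500 kN·m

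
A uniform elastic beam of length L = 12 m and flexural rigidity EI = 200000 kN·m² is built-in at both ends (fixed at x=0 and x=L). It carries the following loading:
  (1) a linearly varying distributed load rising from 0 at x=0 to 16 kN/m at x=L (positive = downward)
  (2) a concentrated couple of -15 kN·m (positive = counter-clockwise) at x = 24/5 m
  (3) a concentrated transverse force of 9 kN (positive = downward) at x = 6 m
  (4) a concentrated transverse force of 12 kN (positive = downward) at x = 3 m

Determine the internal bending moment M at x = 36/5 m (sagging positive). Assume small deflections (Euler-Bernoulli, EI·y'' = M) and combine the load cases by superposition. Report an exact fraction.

Load 1 — triangular load w₀=16 kN/m (0→w₀ over full span):
  M_1 = 3w₀Lx/20 - w₀L²/30 - w₀x³/(6L) = 3·16·12·(36/5)/20 - 16·12²/30 - 16·(36/5)³/(6·12) = 5952/125 kN·m
Load 2 — applied couple M₀=-15 kN·m at a=24/5 m (b=L-a=36/5):
  M_2 = R_Ax - M_A - M₀  [x>a] with R_A=-9/5, M_A=-9/5 = (-9/5)·(36/5) - (-9/5) - (-15) = 96/25 kN·m
Load 3 — point force P=9 kN at a=6 m (b=L-a=6):
  M_3 = Pa²(a+3b)(L-x)/L³ - Pa²b/L²  [x>a] = 9·6²·(6+3·6)·(12-(36/5))/12³ - 9·6²·6/12² = 81/10 kN·m
Load 4 — point force P=12 kN at a=3 m (b=L-a=9):
  M_4 = Pa²(a+3b)(L-x)/L³ - Pa²b/L²  [x>a] = 12·3²·(3+3·9)·(12-(36/5))/12³ - 12·3²·9/12² = 9/4 kN·m
Superposition: M = Σ M_i = 30903/500 kN·m ≈ 61.806000 kN·m

M(36/5) = 30903/500 kN·m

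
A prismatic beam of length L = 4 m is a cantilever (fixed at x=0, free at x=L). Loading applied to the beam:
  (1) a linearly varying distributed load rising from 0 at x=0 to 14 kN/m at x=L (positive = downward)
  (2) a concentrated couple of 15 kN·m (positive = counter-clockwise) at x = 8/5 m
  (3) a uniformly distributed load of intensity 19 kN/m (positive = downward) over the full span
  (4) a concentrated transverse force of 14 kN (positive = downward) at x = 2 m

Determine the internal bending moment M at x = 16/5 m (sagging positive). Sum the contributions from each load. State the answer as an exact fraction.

Load 1 — triangular load w₀=14 kN/m (0→w₀ over full span):
  M_1 = w₀Lx/2 - w₀L²/3 - w₀x³/(6L) = 14·4·(16/5)/2 - 14·4²/3 - 14·(16/5)³/(6·4) = -1568/375 kN·m
Load 2 — applied couple M₀=15 kN·m at a=8/5 m (b=L-a=12/5):
  M_2 = 0  [x>a] = 0 kN·m
Load 3 — uniform load w=19 kN/m over full span:
  M_3 = -w(L-x)²/2 = -19·(4-(16/5))²/2 = -152/25 kN·m
Load 4 — point force P=14 kN at a=2 m (b=L-a=2):
  M_4 = 0  [x>a] = 0 kN·m
Superposition: M = Σ M_i = -3848/375 kN·m ≈ -10.261333 kN·m

M(16/5) = -3848/375 kN·m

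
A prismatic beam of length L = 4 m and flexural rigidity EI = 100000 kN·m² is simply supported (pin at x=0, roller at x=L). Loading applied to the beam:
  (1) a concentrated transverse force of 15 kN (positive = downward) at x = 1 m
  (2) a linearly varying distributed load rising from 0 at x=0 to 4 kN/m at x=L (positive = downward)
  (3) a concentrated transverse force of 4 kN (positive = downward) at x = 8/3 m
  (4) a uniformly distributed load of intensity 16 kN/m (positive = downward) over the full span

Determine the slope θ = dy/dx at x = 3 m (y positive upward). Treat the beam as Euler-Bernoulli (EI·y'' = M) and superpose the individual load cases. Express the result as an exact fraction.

θ(3) = 139637/324000000 rad

Load 1 — point force P=15 kN at a=1 m (b=L-a=3):
  θ_1 = -Pa(2L²-6Lx+3x²+a²)/(6LEI)  [x>a] = -15·1·(2·4²-6·4·3+3·3²+1²)/(6·4·100000) = 3/40000 rad
Load 2 — triangular load w₀=4 kN/m (0→w₀ over full span):
  θ_2 = -w₀(7L⁴-30L²x²+15x⁴)/(360LEI) = -4·(7·4⁴-30·4²·3²+15·3⁴)/(360·4·100000) = 1313/36000000 rad
Load 3 — point force P=4 kN at a=8/3 m (b=L-a=4/3):
  θ_3 = -Pa(2L²-6Lx+3x²+a²)/(6LEI)  [x>a] = -4·(8/3)·(2·4²-6·4·3+3·3²+(8/3)²)/(6·4·100000) = 53/2025000 rad
Load 4 — uniform load w=16 kN/m over full span:
  θ_4 = -w(L³-6Lx²+4x³)/(24EI) = -16·(4³-6·4·3²+4·3³)/(24·100000) = 11/37500 rad
Superposition: θ = Σ θ_i = 139637/324000000 rad ≈ 0.000431 rad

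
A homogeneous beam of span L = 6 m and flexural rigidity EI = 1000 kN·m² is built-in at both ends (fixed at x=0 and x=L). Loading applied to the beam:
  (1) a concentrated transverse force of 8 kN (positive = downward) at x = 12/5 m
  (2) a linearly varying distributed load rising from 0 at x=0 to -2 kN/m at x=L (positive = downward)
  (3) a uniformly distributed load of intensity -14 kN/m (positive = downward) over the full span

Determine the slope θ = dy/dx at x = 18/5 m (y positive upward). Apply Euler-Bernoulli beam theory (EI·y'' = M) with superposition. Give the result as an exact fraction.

Load 1 — point force P=8 kN at a=12/5 m (b=L-a=18/5):
  θ_1 = Pa²(L-x)(2bL-(3b+a)(L-x))/(2L³EI)  [x>a] = 8·(12/5)²·(6-(18/5))·(2·(18/5)·6-(3·(18/5)+(12/5))·(6-(18/5)))/(2·6³·1000) = 1152/390625 rad
Load 2 — triangular load w₀=-2 kN/m (0→w₀ over full span):
  θ_2 = -w₀(2x(L-x)(L-2x)(x+2L)+x²(L-x)²)/(120LEI) = -(-2)·(2·(18/5)·(6-(18/5))·(6-2·(18/5))·((18/5)+2·6)+(18/5)²·(6-(18/5))²)/(120·6·1000) = -54/78125 rad
Load 3 — uniform load w=-14 kN/m over full span:
  θ_3 = -wx(L-x)(L-2x)/(12EI) = -(-14)·(18/5)·(6-(18/5))·(6-2·(18/5))/(12·1000) = -189/15625 rad
Superposition: θ = Σ θ_i = -3843/390625 rad ≈ -0.009838 rad

θ(18/5) = -3843/390625 rad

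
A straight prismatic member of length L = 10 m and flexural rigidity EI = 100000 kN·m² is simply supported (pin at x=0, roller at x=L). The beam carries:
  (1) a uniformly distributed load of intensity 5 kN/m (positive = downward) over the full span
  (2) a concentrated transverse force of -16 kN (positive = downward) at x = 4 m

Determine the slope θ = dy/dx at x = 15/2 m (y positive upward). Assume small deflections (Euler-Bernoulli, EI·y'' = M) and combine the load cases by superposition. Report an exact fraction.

θ(15/2) = 17671/24000000 rad

Load 1 — uniform load w=5 kN/m over full span:
  θ_1 = -w(L³-6Lx²+4x³)/(24EI) = -5·(10³-6·10·(15/2)²+4·(15/2)³)/(24·100000) = 11/7680 rad
Load 2 — point force P=-16 kN at a=4 m (b=L-a=6):
  θ_2 = -Pa(2L²-6Lx+3x²+a²)/(6LEI)  [x>a] = -(-16)·4·(2·10²-6·10·(15/2)+3·(15/2)²+4²)/(6·10·100000) = -87/125000 rad
Superposition: θ = Σ θ_i = 17671/24000000 rad ≈ 0.000736 rad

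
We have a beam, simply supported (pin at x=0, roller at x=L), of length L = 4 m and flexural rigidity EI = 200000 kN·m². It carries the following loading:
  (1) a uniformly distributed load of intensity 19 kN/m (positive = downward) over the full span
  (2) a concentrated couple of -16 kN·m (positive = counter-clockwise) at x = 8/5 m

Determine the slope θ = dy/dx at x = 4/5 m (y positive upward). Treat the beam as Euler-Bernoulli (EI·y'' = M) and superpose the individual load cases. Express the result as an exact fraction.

θ(4/5) = -1981/9375000 rad

Load 1 — uniform load w=19 kN/m over full span:
  θ_1 = -w(L³-6Lx²+4x³)/(24EI) = -19·(4³-6·4·(4/5)²+4·(4/5)³)/(24·200000) = -627/3125000 rad
Load 2 — applied couple M₀=-16 kN·m at a=8/5 m (b=L-a=12/5):
  θ_2 = (M₀x²/(2L)+C₁)/EI  [x≤a] with C₁=M₀(3b²-L²)/(6L)=-64/75 = ((-16)·(4/5)²/(2·4)+(-64/75))/200000 = -1/93750 rad
Superposition: θ = Σ θ_i = -1981/9375000 rad ≈ -0.000211 rad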